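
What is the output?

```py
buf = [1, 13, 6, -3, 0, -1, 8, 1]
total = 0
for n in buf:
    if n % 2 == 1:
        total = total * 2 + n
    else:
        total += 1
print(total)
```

n=1: odd, total = 0*2+1 = 1
n=13: odd, total = 1*2+13 = 15
n=6: not odd, total = 15+1 = 16
n=-3: odd, total = 16*2+(-3) = 29
n=0: not odd, total = 29+1 = 30
n=-1: odd, total = 30*2+(-1) = 59
n=8: not odd, total = 59+1 = 60
n=1: odd, total = 60*2+1 = 121

121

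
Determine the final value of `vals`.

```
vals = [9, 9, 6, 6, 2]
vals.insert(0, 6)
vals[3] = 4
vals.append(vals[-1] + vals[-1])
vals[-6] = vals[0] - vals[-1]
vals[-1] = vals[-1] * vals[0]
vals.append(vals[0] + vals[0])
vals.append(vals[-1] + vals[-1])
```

[6, 2, 9, 4, 6, 2, 24, 12, 24]

insert 6 at 0 → [6, 9, 9, 6, 6, 2]
vals[3] = 4 → [6, 9, 9, 4, 6, 2]
append vals[-1]+vals[-1] = 2+2 = 4 → [6, 9, 9, 4, 6, 2, 4]
vals[-6] = vals[0]-vals[-1] = 6-4 = 2 → [6, 2, 9, 4, 6, 2, 4]
vals[-1] = vals[-1]*vals[0] = 4*6 = 24 → [6, 2, 9, 4, 6, 2, 24]
append vals[0]+vals[0] = 6+6 = 12 → [6, 2, 9, 4, 6, 2, 24, 12]
append vals[-1]+vals[-1] = 12+12 = 24 → [6, 2, 9, 4, 6, 2, 24, 12, 24]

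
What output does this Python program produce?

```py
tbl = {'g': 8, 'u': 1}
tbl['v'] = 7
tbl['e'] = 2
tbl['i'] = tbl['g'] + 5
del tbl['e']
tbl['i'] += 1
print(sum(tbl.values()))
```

tbl['v'] = 7 → {'g': 8, 'u': 1, 'v': 7}
tbl['e'] = 2 → {'g': 8, 'u': 1, 'v': 7, 'e': 2}
tbl['i'] = tbl['g']+5 = 13 → {'g': 8, 'u': 1, 'v': 7, 'e': 2, 'i': 13}
del 'e' → {'g': 8, 'u': 1, 'v': 7, 'i': 13}
tbl['i'] = 13+1 = 14 → {'g': 8, 'u': 1, 'v': 7, 'i': 14}
sum of values = 30

30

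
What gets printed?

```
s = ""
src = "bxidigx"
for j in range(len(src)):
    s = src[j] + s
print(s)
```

j=0: prepend 'b' → 'b'
j=1: prepend 'x' → 'xb'
j=2: prepend 'i' → 'ixb'
j=3: prepend 'd' → 'dixb'
j=4: prepend 'i' → 'idixb'
j=5: prepend 'g' → 'gidixb'
j=6: prepend 'x' → 'xgidixb'

xgidixb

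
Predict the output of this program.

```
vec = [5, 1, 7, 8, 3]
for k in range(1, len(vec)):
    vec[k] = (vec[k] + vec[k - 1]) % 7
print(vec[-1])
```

3

k=1: vec[1] = (1+5)%7 = 6 → [5, 6, 7, 8, 3]
k=2: vec[2] = (7+6)%7 = 6 → [5, 6, 6, 8, 3]
k=3: vec[3] = (8+6)%7 = 0 → [5, 6, 6, 0, 3]
k=4: vec[4] = (3+0)%7 = 3 → [5, 6, 6, 0, 3]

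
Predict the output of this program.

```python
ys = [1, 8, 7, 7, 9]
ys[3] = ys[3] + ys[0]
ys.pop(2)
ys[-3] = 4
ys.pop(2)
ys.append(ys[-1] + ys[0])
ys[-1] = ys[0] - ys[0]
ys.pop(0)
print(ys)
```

[4, 9, 0]

ys[3] = ys[3]+ys[0] = 7+1 = 8 → [1, 8, 7, 8, 9]
pop(2) removes 7 → [1, 8, 8, 9]
ys[-3] = 4 → [1, 4, 8, 9]
pop(2) removes 8 → [1, 4, 9]
append ys[-1]+ys[0] = 9+1 = 10 → [1, 4, 9, 10]
ys[-1] = ys[0]-ys[0] = 1-1 = 0 → [1, 4, 9, 0]
pop(0) removes 1 → [4, 9, 0]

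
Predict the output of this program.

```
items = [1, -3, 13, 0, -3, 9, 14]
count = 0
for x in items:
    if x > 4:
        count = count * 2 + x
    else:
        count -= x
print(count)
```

112

x=1: not >4, count = 0-1 = -1
x=-3: not >4, count = (-1)-(-3) = 2
x=13: >4, count = 2*2+13 = 17
x=0: not >4, count = 17-0 = 17
x=-3: not >4, count = 17-(-3) = 20
x=9: >4, count = 20*2+9 = 49
x=14: >4, count = 49*2+14 = 112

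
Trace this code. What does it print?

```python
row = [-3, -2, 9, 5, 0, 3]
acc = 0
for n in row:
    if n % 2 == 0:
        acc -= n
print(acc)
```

n=-3: not even
n=-2: even, acc = 0-(-2) = 2
n=9: not even
n=5: not even
n=0: even, acc = 2-0 = 2
n=3: not even

2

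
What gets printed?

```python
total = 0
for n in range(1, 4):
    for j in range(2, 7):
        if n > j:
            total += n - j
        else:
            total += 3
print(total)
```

n=1,j=2: not 1>2, total = 0+3 = 3
n=1,j=3: not 1>3, total = 3+3 = 6
n=1,j=4: not 1>4, total = 6+3 = 9
n=1,j=5: not 1>5, total = 9+3 = 12
n=1,j=6: not 1>6, total = 12+3 = 15
n=2,j=2: not 2>2, total = 15+3 = 18
n=2,j=3: not 2>3, total = 18+3 = 21
n=2,j=4: not 2>4, total = 21+3 = 24
n=2,j=5: not 2>5, total = 24+3 = 27
n=2,j=6: not 2>6, total = 27+3 = 30
n=3,j=2: 3>2, total = 30+1 = 31
n=3,j=3: not 3>3, total = 31+3 = 34
n=3,j=4: not 3>4, total = 34+3 = 37
n=3,j=5: not 3>5, total = 37+3 = 40
n=3,j=6: not 3>6, total = 40+3 = 43

43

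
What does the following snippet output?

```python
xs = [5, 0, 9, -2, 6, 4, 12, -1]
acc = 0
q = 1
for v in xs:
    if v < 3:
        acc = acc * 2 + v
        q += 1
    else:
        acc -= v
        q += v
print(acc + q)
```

v=5: not <3, acc = 0-5 = -5; q=6
v=0: <3, acc = (-5)*2+0 = -10; q=7
v=9: not <3, acc = (-10)-9 = -19; q=16
v=-2: <3, acc = (-19)*2+(-2) = -40; q=17
v=6: not <3, acc = (-40)-6 = -46; q=23
v=4: not <3, acc = (-46)-4 = -50; q=27
v=12: not <3, acc = (-50)-12 = -62; q=39
v=-1: <3, acc = (-62)*2+(-1) = -125; q=40
acc+q = (-125)+40 = -85

-85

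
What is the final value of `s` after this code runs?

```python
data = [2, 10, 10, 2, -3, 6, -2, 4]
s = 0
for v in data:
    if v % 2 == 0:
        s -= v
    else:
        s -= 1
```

-33

v=2: even, s = 0-2 = -2
v=10: even, s = (-2)-10 = -12
v=10: even, s = (-12)-10 = -22
v=2: even, s = (-22)-2 = -24
v=-3: not even, s = (-24)-1 = -25
v=6: even, s = (-25)-6 = -31
v=-2: even, s = (-31)-(-2) = -29
v=4: even, s = (-29)-4 = -33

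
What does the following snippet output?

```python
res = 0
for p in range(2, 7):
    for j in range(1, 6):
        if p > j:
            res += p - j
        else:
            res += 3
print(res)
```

p=2,j=1: 2>1, res = 0+1 = 1
p=2,j=2: not 2>2, res = 1+3 = 4
p=2,j=3: not 2>3, res = 4+3 = 7
p=2,j=4: not 2>4, res = 7+3 = 10
p=2,j=5: not 2>5, res = 10+3 = 13
p=3,j=1: 3>1, res = 13+2 = 15
p=3,j=2: 3>2, res = 15+1 = 16
p=3,j=3: not 3>3, res = 16+3 = 19
p=3,j=4: not 3>4, res = 19+3 = 22
p=3,j=5: not 3>5, res = 22+3 = 25
p=4,j=1: 4>1, res = 25+3 = 28
p=4,j=2: 4>2, res = 28+2 = 30
p=4,j=3: 4>3, res = 30+1 = 31
p=4,j=4: not 4>4, res = 31+3 = 34
p=4,j=5: not 4>5, res = 34+3 = 37
p=5,j=1: 5>1, res = 37+4 = 41
p=5,j=2: 5>2, res = 41+3 = 44
p=5,j=3: 5>3, res = 44+2 = 46
p=5,j=4: 5>4, res = 46+1 = 47
p=5,j=5: not 5>5, res = 47+3 = 50
p=6,j=1: 6>1, res = 50+5 = 55
p=6,j=2: 6>2, res = 55+4 = 59
p=6,j=3: 6>3, res = 59+3 = 62
p=6,j=4: 6>4, res = 62+2 = 64
p=6,j=5: 6>5, res = 64+1 = 65

65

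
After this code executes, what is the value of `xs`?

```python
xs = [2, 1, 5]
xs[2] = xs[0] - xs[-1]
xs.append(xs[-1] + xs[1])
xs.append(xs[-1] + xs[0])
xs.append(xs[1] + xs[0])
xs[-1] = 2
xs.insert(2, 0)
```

xs[2] = xs[0]-xs[-1] = 2-5 = -3 → [2, 1, -3]
append xs[-1]+xs[1] = (-3)+1 = -2 → [2, 1, -3, -2]
append xs[-1]+xs[0] = (-2)+2 = 0 → [2, 1, -3, -2, 0]
append xs[1]+xs[0] = 1+2 = 3 → [2, 1, -3, -2, 0, 3]
xs[-1] = 2 → [2, 1, -3, -2, 0, 2]
insert 0 at 2 → [2, 1, 0, -3, -2, 0, 2]

[2, 1, 0, -3, -2, 0, 2]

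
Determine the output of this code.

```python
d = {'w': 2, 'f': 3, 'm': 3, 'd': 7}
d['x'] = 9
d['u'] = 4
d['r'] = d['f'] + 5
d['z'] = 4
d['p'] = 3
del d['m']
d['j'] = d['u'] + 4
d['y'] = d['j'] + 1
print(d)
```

{'w': 2, 'f': 3, 'd': 7, 'x': 9, 'u': 4, 'r': 8, 'z': 4, 'p': 3, 'j': 8, 'y': 9}

d['x'] = 9 → {'w': 2, 'f': 3, 'm': 3, 'd': 7, 'x': 9}
d['u'] = 4 → {'w': 2, 'f': 3, 'm': 3, 'd': 7, 'x': 9, 'u': 4}
d['r'] = d['f']+5 = 8 → {'w': 2, 'f': 3, 'm': 3, 'd': 7, 'x': 9, 'u': 4, 'r': 8}
d['z'] = 4 → {'w': 2, 'f': 3, 'm': 3, 'd': 7, 'x': 9, 'u': 4, 'r': 8, 'z': 4}
d['p'] = 3 → {'w': 2, 'f': 3, 'm': 3, 'd': 7, 'x': 9, 'u': 4, 'r': 8, 'z': 4, 'p': 3}
del 'm' → {'w': 2, 'f': 3, 'd': 7, 'x': 9, 'u': 4, 'r': 8, 'z': 4, 'p': 3}
d['j'] = d['u']+4 = 8 → {'w': 2, 'f': 3, 'd': 7, 'x': 9, 'u': 4, 'r': 8, 'z': 4, 'p': 3, 'j': 8}
d['y'] = d['j']+1 = 9 → {'w': 2, 'f': 3, 'd': 7, 'x': 9, 'u': 4, 'r': 8, 'z': 4, 'p': 3, 'j': 8, 'y': 9}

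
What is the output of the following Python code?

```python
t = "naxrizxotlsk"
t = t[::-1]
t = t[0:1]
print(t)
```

reverse → 'ksltoxzirxan'
slice [0:1] → 'k'

k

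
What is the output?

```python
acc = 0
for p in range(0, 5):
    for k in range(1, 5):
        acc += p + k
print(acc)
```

p=0,k=1: acc = 0+1 = 1
p=0,k=2: acc = 1+2 = 3
p=0,k=3: acc = 3+3 = 6
p=0,k=4: acc = 6+4 = 10
p=1,k=1: acc = 10+2 = 12
p=1,k=2: acc = 12+3 = 15
p=1,k=3: acc = 15+4 = 19
p=1,k=4: acc = 19+5 = 24
p=2,k=1: acc = 24+3 = 27
p=2,k=2: acc = 27+4 = 31
p=2,k=3: acc = 31+5 = 36
p=2,k=4: acc = 36+6 = 42
p=3,k=1: acc = 42+4 = 46
p=3,k=2: acc = 46+5 = 51
p=3,k=3: acc = 51+6 = 57
p=3,k=4: acc = 57+7 = 64
p=4,k=1: acc = 64+5 = 69
p=4,k=2: acc = 69+6 = 75
p=4,k=3: acc = 75+7 = 82
p=4,k=4: acc = 82+8 = 90

90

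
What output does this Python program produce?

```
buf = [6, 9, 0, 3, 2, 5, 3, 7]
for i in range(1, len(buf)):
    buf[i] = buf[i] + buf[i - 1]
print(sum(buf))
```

i=1: buf[1] = 9+6 = 15 → [6, 15, 0, 3, 2, 5, 3, 7]
i=2: buf[2] = 0+15 = 15 → [6, 15, 15, 3, 2, 5, 3, 7]
i=3: buf[3] = 3+15 = 18 → [6, 15, 15, 18, 2, 5, 3, 7]
i=4: buf[4] = 2+18 = 20 → [6, 15, 15, 18, 20, 5, 3, 7]
i=5: buf[5] = 5+20 = 25 → [6, 15, 15, 18, 20, 25, 3, 7]
i=6: buf[6] = 3+25 = 28 → [6, 15, 15, 18, 20, 25, 28, 7]
i=7: buf[7] = 7+28 = 35 → [6, 15, 15, 18, 20, 25, 28, 35]
sum = 162

162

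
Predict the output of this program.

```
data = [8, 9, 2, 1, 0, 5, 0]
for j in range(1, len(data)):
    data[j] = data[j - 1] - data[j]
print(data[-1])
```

j=1: data[1] = 8-9 = -1 → [8, -1, 2, 1, 0, 5, 0]
j=2: data[2] = (-1)-2 = -3 → [8, -1, -3, 1, 0, 5, 0]
j=3: data[3] = (-3)-1 = -4 → [8, -1, -3, -4, 0, 5, 0]
j=4: data[4] = (-4)-0 = -4 → [8, -1, -3, -4, -4, 5, 0]
j=5: data[5] = (-4)-5 = -9 → [8, -1, -3, -4, -4, -9, 0]
j=6: data[6] = (-9)-0 = -9 → [8, -1, -3, -4, -4, -9, -9]

-9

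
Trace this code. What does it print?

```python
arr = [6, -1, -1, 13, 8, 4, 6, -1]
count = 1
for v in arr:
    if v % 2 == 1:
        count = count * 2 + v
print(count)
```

v=6: not odd
v=-1: odd, count = 1*2+(-1) = 1
v=-1: odd, count = 1*2+(-1) = 1
v=13: odd, count = 1*2+13 = 15
v=8: not odd
v=4: not odd
v=6: not odd
v=-1: odd, count = 15*2+(-1) = 29

29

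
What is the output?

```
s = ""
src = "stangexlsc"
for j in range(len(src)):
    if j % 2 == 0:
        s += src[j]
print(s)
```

j=0: add 's' → 's'
j=1: skip
j=2: add 'a' → 'sa'
j=3: skip
j=4: add 'g' → 'sag'
j=5: skip
j=6: add 'x' → 'sagx'
j=7: skip
j=8: add 's' → 'sagxs'
j=9: skip

sagxs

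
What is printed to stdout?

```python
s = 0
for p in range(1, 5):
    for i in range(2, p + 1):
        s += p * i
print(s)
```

55

p=2,i=2: s = 0+4 = 4
p=3,i=2: s = 4+6 = 10
p=3,i=3: s = 10+9 = 19
p=4,i=2: s = 19+8 = 27
p=4,i=3: s = 27+12 = 39
p=4,i=4: s = 39+16 = 55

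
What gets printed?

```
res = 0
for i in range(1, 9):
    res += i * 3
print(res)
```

i=1: res = 0+1*3 = 3
i=2: res = 3+2*3 = 9
i=3: res = 9+3*3 = 18
i=4: res = 18+4*3 = 30
i=5: res = 30+5*3 = 45
i=6: res = 45+6*3 = 63
i=7: res = 63+7*3 = 84
i=8: res = 84+8*3 = 108

108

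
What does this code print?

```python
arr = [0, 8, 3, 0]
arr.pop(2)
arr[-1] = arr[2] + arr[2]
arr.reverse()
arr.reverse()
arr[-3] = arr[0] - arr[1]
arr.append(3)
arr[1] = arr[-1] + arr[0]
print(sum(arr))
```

pop(2) removes 3 → [0, 8, 0]
arr[-1] = arr[2]+arr[2] = 0+0 = 0 → [0, 8, 0]
reverse → [0, 8, 0]
reverse → [0, 8, 0]
arr[-3] = arr[0]-arr[1] = 0-8 = -8 → [-8, 8, 0]
append 3 → [-8, 8, 0, 3]
arr[1] = arr[-1]+arr[0] = 3+(-8) = -5 → [-8, -5, 0, 3]
sum = -10

-10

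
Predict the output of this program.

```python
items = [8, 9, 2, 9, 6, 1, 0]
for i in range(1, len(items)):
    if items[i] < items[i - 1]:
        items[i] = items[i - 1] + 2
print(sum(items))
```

92

i=1: 9>=8, unchanged → [8, 9, 2, 9, 6, 1, 0]
i=2: 2<9, items[2] = 9+2 = 11 → [8, 9, 11, 9, 6, 1, 0]
i=3: 9<11, items[3] = 11+2 = 13 → [8, 9, 11, 13, 6, 1, 0]
i=4: 6<13, items[4] = 13+2 = 15 → [8, 9, 11, 13, 15, 1, 0]
i=5: 1<15, items[5] = 15+2 = 17 → [8, 9, 11, 13, 15, 17, 0]
i=6: 0<17, items[6] = 17+2 = 19 → [8, 9, 11, 13, 15, 17, 19]
sum = 92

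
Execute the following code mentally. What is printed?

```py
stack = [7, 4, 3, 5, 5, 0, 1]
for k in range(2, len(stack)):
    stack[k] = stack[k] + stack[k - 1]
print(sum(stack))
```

k=2: stack[2] = 3+4 = 7 → [7, 4, 7, 5, 5, 0, 1]
k=3: stack[3] = 5+7 = 12 → [7, 4, 7, 12, 5, 0, 1]
k=4: stack[4] = 5+12 = 17 → [7, 4, 7, 12, 17, 0, 1]
k=5: stack[5] = 0+17 = 17 → [7, 4, 7, 12, 17, 17, 1]
k=6: stack[6] = 1+17 = 18 → [7, 4, 7, 12, 17, 17, 18]
sum = 82

82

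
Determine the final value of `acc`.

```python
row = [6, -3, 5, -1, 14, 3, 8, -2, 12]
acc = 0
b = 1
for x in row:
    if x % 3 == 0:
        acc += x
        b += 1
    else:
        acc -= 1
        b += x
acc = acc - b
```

-16

x=6: %3==0, acc = 0+6 = 6; b=2
x=-3: %3==0, acc = 6+(-3) = 3; b=3
x=5: not %3==0, acc = 3-1 = 2; b=8
x=-1: not %3==0, acc = 2-1 = 1; b=7
x=14: not %3==0, acc = 1-1 = 0; b=21
x=3: %3==0, acc = 0+3 = 3; b=22
x=8: not %3==0, acc = 3-1 = 2; b=30
x=-2: not %3==0, acc = 2-1 = 1; b=28
x=12: %3==0, acc = 1+12 = 13; b=29
acc-b = 13-29 = -16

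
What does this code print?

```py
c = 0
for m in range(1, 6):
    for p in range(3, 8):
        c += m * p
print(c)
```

375

m=1,p=3: c = 0+3 = 3
m=1,p=4: c = 3+4 = 7
m=1,p=5: c = 7+5 = 12
m=1,p=6: c = 12+6 = 18
m=1,p=7: c = 18+7 = 25
m=2,p=3: c = 25+6 = 31
m=2,p=4: c = 31+8 = 39
m=2,p=5: c = 39+10 = 49
m=2,p=6: c = 49+12 = 61
m=2,p=7: c = 61+14 = 75
m=3,p=3: c = 75+9 = 84
m=3,p=4: c = 84+12 = 96
m=3,p=5: c = 96+15 = 111
m=3,p=6: c = 111+18 = 129
m=3,p=7: c = 129+21 = 150
m=4,p=3: c = 150+12 = 162
m=4,p=4: c = 162+16 = 178
m=4,p=5: c = 178+20 = 198
m=4,p=6: c = 198+24 = 222
m=4,p=7: c = 222+28 = 250
m=5,p=3: c = 250+15 = 265
m=5,p=4: c = 265+20 = 285
m=5,p=5: c = 285+25 = 310
m=5,p=6: c = 310+30 = 340
m=5,p=7: c = 340+35 = 375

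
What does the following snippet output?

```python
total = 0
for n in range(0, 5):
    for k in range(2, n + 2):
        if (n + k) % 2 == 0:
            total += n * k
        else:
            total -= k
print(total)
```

18

n=1,k=2: odd sum, total = 0-2 = -2
n=2,k=2: even sum, total = (-2)+4 = 2
n=2,k=3: odd sum, total = 2-3 = -1
n=3,k=2: odd sum, total = (-1)-2 = -3
n=3,k=3: even sum, total = (-3)+9 = 6
n=3,k=4: odd sum, total = 6-4 = 2
n=4,k=2: even sum, total = 2+8 = 10
n=4,k=3: odd sum, total = 10-3 = 7
n=4,k=4: even sum, total = 7+16 = 23
n=4,k=5: odd sum, total = 23-5 = 18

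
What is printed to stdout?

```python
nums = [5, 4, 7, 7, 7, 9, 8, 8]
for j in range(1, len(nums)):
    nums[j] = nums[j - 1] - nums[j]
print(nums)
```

[5, 1, -6, -13, -20, -29, -37, -45]

j=1: nums[1] = 5-4 = 1 → [5, 1, 7, 7, 7, 9, 8, 8]
j=2: nums[2] = 1-7 = -6 → [5, 1, -6, 7, 7, 9, 8, 8]
j=3: nums[3] = (-6)-7 = -13 → [5, 1, -6, -13, 7, 9, 8, 8]
j=4: nums[4] = (-13)-7 = -20 → [5, 1, -6, -13, -20, 9, 8, 8]
j=5: nums[5] = (-20)-9 = -29 → [5, 1, -6, -13, -20, -29, 8, 8]
j=6: nums[6] = (-29)-8 = -37 → [5, 1, -6, -13, -20, -29, -37, 8]
j=7: nums[7] = (-37)-8 = -45 → [5, 1, -6, -13, -20, -29, -37, -45]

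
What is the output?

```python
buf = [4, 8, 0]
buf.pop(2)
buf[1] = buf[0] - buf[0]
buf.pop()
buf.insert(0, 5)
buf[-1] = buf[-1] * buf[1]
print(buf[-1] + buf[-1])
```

pop(2) removes 0 → [4, 8]
buf[1] = buf[0]-buf[0] = 4-4 = 0 → [4, 0]
pop() removes 0 → [4]
insert 5 at 0 → [5, 4]
buf[-1] = buf[-1]*buf[1] = 4*4 = 16 → [5, 16]
buf[-1]+buf[-1] = 16+16 = 32

32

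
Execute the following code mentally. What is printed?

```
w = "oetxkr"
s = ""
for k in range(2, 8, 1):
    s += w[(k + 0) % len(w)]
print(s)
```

k=2: add w[2]='t' → 't'
k=3: add w[3]='x' → 'tx'
k=4: add w[4]='k' → 'txk'
k=5: add w[5]='r' → 'txkr'
k=6: add w[0]='o' → 'txkro'
k=7: add w[1]='e' → 'txkroe'

txkroe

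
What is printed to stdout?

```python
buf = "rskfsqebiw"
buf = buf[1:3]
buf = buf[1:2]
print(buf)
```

k

slice [1:3] → 'sk'
slice [1:2] → 'k'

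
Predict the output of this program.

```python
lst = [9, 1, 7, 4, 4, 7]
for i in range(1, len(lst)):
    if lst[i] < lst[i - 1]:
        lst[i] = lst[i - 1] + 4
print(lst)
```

i=1: 1<9, lst[1] = 9+4 = 13 → [9, 13, 7, 4, 4, 7]
i=2: 7<13, lst[2] = 13+4 = 17 → [9, 13, 17, 4, 4, 7]
i=3: 4<17, lst[3] = 17+4 = 21 → [9, 13, 17, 21, 4, 7]
i=4: 4<21, lst[4] = 21+4 = 25 → [9, 13, 17, 21, 25, 7]
i=5: 7<25, lst[5] = 25+4 = 29 → [9, 13, 17, 21, 25, 29]

[9, 13, 17, 21, 25, 29]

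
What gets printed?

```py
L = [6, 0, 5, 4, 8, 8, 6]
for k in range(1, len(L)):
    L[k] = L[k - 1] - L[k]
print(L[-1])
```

k=1: L[1] = 6-0 = 6 → [6, 6, 5, 4, 8, 8, 6]
k=2: L[2] = 6-5 = 1 → [6, 6, 1, 4, 8, 8, 6]
k=3: L[3] = 1-4 = -3 → [6, 6, 1, -3, 8, 8, 6]
k=4: L[4] = (-3)-8 = -11 → [6, 6, 1, -3, -11, 8, 6]
k=5: L[5] = (-11)-8 = -19 → [6, 6, 1, -3, -11, -19, 6]
k=6: L[6] = (-19)-6 = -25 → [6, 6, 1, -3, -11, -19, -25]

-25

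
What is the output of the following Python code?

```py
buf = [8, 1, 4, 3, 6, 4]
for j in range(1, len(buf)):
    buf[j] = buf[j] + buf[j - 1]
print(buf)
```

[8, 9, 13, 16, 22, 26]

j=1: buf[1] = 1+8 = 9 → [8, 9, 4, 3, 6, 4]
j=2: buf[2] = 4+9 = 13 → [8, 9, 13, 3, 6, 4]
j=3: buf[3] = 3+13 = 16 → [8, 9, 13, 16, 6, 4]
j=4: buf[4] = 6+16 = 22 → [8, 9, 13, 16, 22, 4]
j=5: buf[5] = 4+22 = 26 → [8, 9, 13, 16, 22, 26]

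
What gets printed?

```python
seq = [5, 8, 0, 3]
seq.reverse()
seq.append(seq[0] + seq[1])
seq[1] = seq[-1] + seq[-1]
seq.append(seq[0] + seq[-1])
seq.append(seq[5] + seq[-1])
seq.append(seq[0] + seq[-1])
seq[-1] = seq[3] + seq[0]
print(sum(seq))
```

51

reverse → [3, 0, 8, 5]
append seq[0]+seq[1] = 3+0 = 3 → [3, 0, 8, 5, 3]
seq[1] = seq[-1]+seq[-1] = 3+3 = 6 → [3, 6, 8, 5, 3]
append seq[0]+seq[-1] = 3+3 = 6 → [3, 6, 8, 5, 3, 6]
append seq[5]+seq[-1] = 6+6 = 12 → [3, 6, 8, 5, 3, 6, 12]
append seq[0]+seq[-1] = 3+12 = 15 → [3, 6, 8, 5, 3, 6, 12, 15]
seq[-1] = seq[3]+seq[0] = 5+3 = 8 → [3, 6, 8, 5, 3, 6, 12, 8]
sum = 51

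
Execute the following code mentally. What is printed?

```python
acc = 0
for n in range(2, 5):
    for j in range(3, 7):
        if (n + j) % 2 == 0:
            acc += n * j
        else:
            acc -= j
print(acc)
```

n=2,j=3: odd sum, acc = 0-3 = -3
n=2,j=4: even sum, acc = (-3)+8 = 5
n=2,j=5: odd sum, acc = 5-5 = 0
n=2,j=6: even sum, acc = 0+12 = 12
n=3,j=3: even sum, acc = 12+9 = 21
n=3,j=4: odd sum, acc = 21-4 = 17
n=3,j=5: even sum, acc = 17+15 = 32
n=3,j=6: odd sum, acc = 32-6 = 26
n=4,j=3: odd sum, acc = 26-3 = 23
n=4,j=4: even sum, acc = 23+16 = 39
n=4,j=5: odd sum, acc = 39-5 = 34
n=4,j=6: even sum, acc = 34+24 = 58

58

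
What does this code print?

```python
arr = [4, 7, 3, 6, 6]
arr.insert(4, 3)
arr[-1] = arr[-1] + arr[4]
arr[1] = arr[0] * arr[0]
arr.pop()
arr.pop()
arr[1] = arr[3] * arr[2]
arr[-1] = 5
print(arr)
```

[4, 18, 3, 5]

insert 3 at 4 → [4, 7, 3, 6, 3, 6]
arr[-1] = arr[-1]+arr[4] = 6+3 = 9 → [4, 7, 3, 6, 3, 9]
arr[1] = arr[0]*arr[0] = 4*4 = 16 → [4, 16, 3, 6, 3, 9]
pop() removes 9 → [4, 16, 3, 6, 3]
pop() removes 3 → [4, 16, 3, 6]
arr[1] = arr[3]*arr[2] = 6*3 = 18 → [4, 18, 3, 6]
arr[-1] = 5 → [4, 18, 3, 5]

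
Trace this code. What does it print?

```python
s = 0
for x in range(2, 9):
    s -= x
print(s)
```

-35

x=2: s = 0-2 = -2
x=3: s = (-2)-3 = -5
x=4: s = (-5)-4 = -9
x=5: s = (-9)-5 = -14
x=6: s = (-14)-6 = -20
x=7: s = (-20)-7 = -27
x=8: s = (-27)-8 = -35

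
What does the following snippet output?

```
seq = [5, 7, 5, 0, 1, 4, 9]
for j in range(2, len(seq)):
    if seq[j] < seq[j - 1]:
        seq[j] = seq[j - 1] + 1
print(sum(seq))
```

j=2: 5<7, seq[2] = 7+1 = 8 → [5, 7, 8, 0, 1, 4, 9]
j=3: 0<8, seq[3] = 8+1 = 9 → [5, 7, 8, 9, 1, 4, 9]
j=4: 1<9, seq[4] = 9+1 = 10 → [5, 7, 8, 9, 10, 4, 9]
j=5: 4<10, seq[5] = 10+1 = 11 → [5, 7, 8, 9, 10, 11, 9]
j=6: 9<11, seq[6] = 11+1 = 12 → [5, 7, 8, 9, 10, 11, 12]
sum = 62

62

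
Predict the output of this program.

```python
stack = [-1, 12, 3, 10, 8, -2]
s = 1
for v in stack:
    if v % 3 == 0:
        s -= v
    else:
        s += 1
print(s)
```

-10

v=-1: not %3==0, s = 1+1 = 2
v=12: %3==0, s = 2-12 = -10
v=3: %3==0, s = (-10)-3 = -13
v=10: not %3==0, s = (-13)+1 = -12
v=8: not %3==0, s = (-12)+1 = -11
v=-2: not %3==0, s = (-11)+1 = -10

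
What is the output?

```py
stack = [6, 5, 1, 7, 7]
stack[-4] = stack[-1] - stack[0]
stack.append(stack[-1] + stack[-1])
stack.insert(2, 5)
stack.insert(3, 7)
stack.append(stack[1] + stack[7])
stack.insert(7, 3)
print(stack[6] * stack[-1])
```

105

stack[-4] = stack[-1]-stack[0] = 7-6 = 1 → [6, 1, 1, 7, 7]
append stack[-1]+stack[-1] = 7+7 = 14 → [6, 1, 1, 7, 7, 14]
insert 5 at 2 → [6, 1, 5, 1, 7, 7, 14]
insert 7 at 3 → [6, 1, 5, 7, 1, 7, 7, 14]
append stack[1]+stack[7] = 1+14 = 15 → [6, 1, 5, 7, 1, 7, 7, 14, 15]
insert 3 at 7 → [6, 1, 5, 7, 1, 7, 7, 3, 14, 15]
stack[6]*stack[-1] = 7*15 = 105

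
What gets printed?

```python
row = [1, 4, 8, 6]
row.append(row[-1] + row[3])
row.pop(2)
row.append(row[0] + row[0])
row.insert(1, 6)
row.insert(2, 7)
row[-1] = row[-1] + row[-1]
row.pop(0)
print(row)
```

append row[-1]+row[3] = 6+6 = 12 → [1, 4, 8, 6, 12]
pop(2) removes 8 → [1, 4, 6, 12]
append row[0]+row[0] = 1+1 = 2 → [1, 4, 6, 12, 2]
insert 6 at 1 → [1, 6, 4, 6, 12, 2]
insert 7 at 2 → [1, 6, 7, 4, 6, 12, 2]
row[-1] = row[-1]+row[-1] = 2+2 = 4 → [1, 6, 7, 4, 6, 12, 4]
pop(0) removes 1 → [6, 7, 4, 6, 12, 4]

[6, 7, 4, 6, 12, 4]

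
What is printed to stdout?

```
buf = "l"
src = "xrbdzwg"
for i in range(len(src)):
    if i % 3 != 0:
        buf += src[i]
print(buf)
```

lrbzw

i=0: skip
i=1: add 'r' → 'lr'
i=2: add 'b' → 'lrb'
i=3: skip
i=4: add 'z' → 'lrbz'
i=5: add 'w' → 'lrbzw'
i=6: skip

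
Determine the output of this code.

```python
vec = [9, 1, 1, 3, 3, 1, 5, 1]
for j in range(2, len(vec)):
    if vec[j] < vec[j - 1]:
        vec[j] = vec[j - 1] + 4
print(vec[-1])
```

15

j=2: 1>=1, unchanged → [9, 1, 1, 3, 3, 1, 5, 1]
j=3: 3>=1, unchanged → [9, 1, 1, 3, 3, 1, 5, 1]
j=4: 3>=3, unchanged → [9, 1, 1, 3, 3, 1, 5, 1]
j=5: 1<3, vec[5] = 3+4 = 7 → [9, 1, 1, 3, 3, 7, 5, 1]
j=6: 5<7, vec[6] = 7+4 = 11 → [9, 1, 1, 3, 3, 7, 11, 1]
j=7: 1<11, vec[7] = 11+4 = 15 → [9, 1, 1, 3, 3, 7, 11, 15]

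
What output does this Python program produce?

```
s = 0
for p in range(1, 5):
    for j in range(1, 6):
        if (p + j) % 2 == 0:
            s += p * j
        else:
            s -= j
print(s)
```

p=1,j=1: even sum, s = 0+1 = 1
p=1,j=2: odd sum, s = 1-2 = -1
p=1,j=3: even sum, s = (-1)+3 = 2
p=1,j=4: odd sum, s = 2-4 = -2
p=1,j=5: even sum, s = (-2)+5 = 3
p=2,j=1: odd sum, s = 3-1 = 2
p=2,j=2: even sum, s = 2+4 = 6
p=2,j=3: odd sum, s = 6-3 = 3
p=2,j=4: even sum, s = 3+8 = 11
p=2,j=5: odd sum, s = 11-5 = 6
p=3,j=1: even sum, s = 6+3 = 9
p=3,j=2: odd sum, s = 9-2 = 7
p=3,j=3: even sum, s = 7+9 = 16
p=3,j=4: odd sum, s = 16-4 = 12
p=3,j=5: even sum, s = 12+15 = 27
p=4,j=1: odd sum, s = 27-1 = 26
p=4,j=2: even sum, s = 26+8 = 34
p=4,j=3: odd sum, s = 34-3 = 31
p=4,j=4: even sum, s = 31+16 = 47
p=4,j=5: odd sum, s = 47-5 = 42

42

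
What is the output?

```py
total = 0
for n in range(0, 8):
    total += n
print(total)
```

n=0: total = 0+0 = 0
n=1: total = 0+1 = 1
n=2: total = 1+2 = 3
n=3: total = 3+3 = 6
n=4: total = 6+4 = 10
n=5: total = 10+5 = 15
n=6: total = 15+6 = 21
n=7: total = 21+7 = 28

28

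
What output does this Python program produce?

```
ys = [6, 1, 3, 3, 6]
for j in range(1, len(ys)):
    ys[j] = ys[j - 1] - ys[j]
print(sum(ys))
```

j=1: ys[1] = 6-1 = 5 → [6, 5, 3, 3, 6]
j=2: ys[2] = 5-3 = 2 → [6, 5, 2, 3, 6]
j=3: ys[3] = 2-3 = -1 → [6, 5, 2, -1, 6]
j=4: ys[4] = (-1)-6 = -7 → [6, 5, 2, -1, -7]
sum = 5

5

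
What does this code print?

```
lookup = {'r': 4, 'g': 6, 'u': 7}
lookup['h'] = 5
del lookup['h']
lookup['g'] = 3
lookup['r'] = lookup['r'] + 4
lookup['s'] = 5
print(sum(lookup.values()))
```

23

lookup['h'] = 5 → {'r': 4, 'g': 6, 'u': 7, 'h': 5}
del 'h' → {'r': 4, 'g': 6, 'u': 7}
lookup['g'] = 3 → {'r': 4, 'g': 3, 'u': 7}
lookup['r'] = lookup['r']+4 = 8 → {'r': 8, 'g': 3, 'u': 7}
lookup['s'] = 5 → {'r': 8, 'g': 3, 'u': 7, 's': 5}
sum of values = 23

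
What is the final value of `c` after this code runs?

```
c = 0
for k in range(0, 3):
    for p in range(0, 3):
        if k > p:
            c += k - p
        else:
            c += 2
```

16

k=0,p=0: not 0>0, c = 0+2 = 2
k=0,p=1: not 0>1, c = 2+2 = 4
k=0,p=2: not 0>2, c = 4+2 = 6
k=1,p=0: 1>0, c = 6+1 = 7
k=1,p=1: not 1>1, c = 7+2 = 9
k=1,p=2: not 1>2, c = 9+2 = 11
k=2,p=0: 2>0, c = 11+2 = 13
k=2,p=1: 2>1, c = 13+1 = 14
k=2,p=2: not 2>2, c = 14+2 = 16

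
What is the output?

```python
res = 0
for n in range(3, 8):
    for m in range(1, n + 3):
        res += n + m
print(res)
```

330

n=3,m=1: res = 0+4 = 4
n=3,m=2: res = 4+5 = 9
n=3,m=3: res = 9+6 = 15
n=3,m=4: res = 15+7 = 22
n=3,m=5: res = 22+8 = 30
n=4,m=1: res = 30+5 = 35
n=4,m=2: res = 35+6 = 41
n=4,m=3: res = 41+7 = 48
n=4,m=4: res = 48+8 = 56
n=4,m=5: res = 56+9 = 65
n=4,m=6: res = 65+10 = 75
n=5,m=1: res = 75+6 = 81
n=5,m=2: res = 81+7 = 88
n=5,m=3: res = 88+8 = 96
n=5,m=4: res = 96+9 = 105
n=5,m=5: res = 105+10 = 115
n=5,m=6: res = 115+11 = 126
n=5,m=7: res = 126+12 = 138
n=6,m=1: res = 138+7 = 145
n=6,m=2: res = 145+8 = 153
n=6,m=3: res = 153+9 = 162
n=6,m=4: res = 162+10 = 172
n=6,m=5: res = 172+11 = 183
n=6,m=6: res = 183+12 = 195
n=6,m=7: res = 195+13 = 208
n=6,m=8: res = 208+14 = 222
n=7,m=1: res = 222+8 = 230
n=7,m=2: res = 230+9 = 239
n=7,m=3: res = 239+10 = 249
n=7,m=4: res = 249+11 = 260
n=7,m=5: res = 260+12 = 272
n=7,m=6: res = 272+13 = 285
n=7,m=7: res = 285+14 = 299
n=7,m=8: res = 299+15 = 314
n=7,m=9: res = 314+16 = 330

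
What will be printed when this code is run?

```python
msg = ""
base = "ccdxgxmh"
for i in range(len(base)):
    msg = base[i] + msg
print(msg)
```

i=0: prepend 'c' → 'c'
i=1: prepend 'c' → 'cc'
i=2: prepend 'd' → 'dcc'
i=3: prepend 'x' → 'xdcc'
i=4: prepend 'g' → 'gxdcc'
i=5: prepend 'x' → 'xgxdcc'
i=6: prepend 'm' → 'mxgxdcc'
i=7: prepend 'h' → 'hmxgxdcc'

hmxgxdcc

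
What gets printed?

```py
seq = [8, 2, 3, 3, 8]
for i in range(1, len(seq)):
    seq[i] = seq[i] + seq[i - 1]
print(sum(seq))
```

71

i=1: seq[1] = 2+8 = 10 → [8, 10, 3, 3, 8]
i=2: seq[2] = 3+10 = 13 → [8, 10, 13, 3, 8]
i=3: seq[3] = 3+13 = 16 → [8, 10, 13, 16, 8]
i=4: seq[4] = 8+16 = 24 → [8, 10, 13, 16, 24]
sum = 71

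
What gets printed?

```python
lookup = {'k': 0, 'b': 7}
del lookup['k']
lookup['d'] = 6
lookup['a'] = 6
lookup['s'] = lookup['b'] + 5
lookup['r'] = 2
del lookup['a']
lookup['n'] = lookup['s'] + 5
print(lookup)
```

{'b': 7, 'd': 6, 's': 12, 'r': 2, 'n': 17}

del 'k' → {'b': 7}
lookup['d'] = 6 → {'b': 7, 'd': 6}
lookup['a'] = 6 → {'b': 7, 'd': 6, 'a': 6}
lookup['s'] = lookup['b']+5 = 12 → {'b': 7, 'd': 6, 'a': 6, 's': 12}
lookup['r'] = 2 → {'b': 7, 'd': 6, 'a': 6, 's': 12, 'r': 2}
del 'a' → {'b': 7, 'd': 6, 's': 12, 'r': 2}
lookup['n'] = lookup['s']+5 = 17 → {'b': 7, 'd': 6, 's': 12, 'r': 2, 'n': 17}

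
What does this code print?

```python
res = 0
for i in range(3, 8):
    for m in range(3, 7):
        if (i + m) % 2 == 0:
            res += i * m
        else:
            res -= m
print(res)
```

i=3,m=3: even sum, res = 0+9 = 9
i=3,m=4: odd sum, res = 9-4 = 5
i=3,m=5: even sum, res = 5+15 = 20
i=3,m=6: odd sum, res = 20-6 = 14
i=4,m=3: odd sum, res = 14-3 = 11
i=4,m=4: even sum, res = 11+16 = 27
i=4,m=5: odd sum, res = 27-5 = 22
i=4,m=6: even sum, res = 22+24 = 46
i=5,m=3: even sum, res = 46+15 = 61
i=5,m=4: odd sum, res = 61-4 = 57
i=5,m=5: even sum, res = 57+25 = 82
i=5,m=6: odd sum, res = 82-6 = 76
i=6,m=3: odd sum, res = 76-3 = 73
i=6,m=4: even sum, res = 73+24 = 97
i=6,m=5: odd sum, res = 97-5 = 92
i=6,m=6: even sum, res = 92+36 = 128
i=7,m=3: even sum, res = 128+21 = 149
i=7,m=4: odd sum, res = 149-4 = 145
i=7,m=5: even sum, res = 145+35 = 180
i=7,m=6: odd sum, res = 180-6 = 174

174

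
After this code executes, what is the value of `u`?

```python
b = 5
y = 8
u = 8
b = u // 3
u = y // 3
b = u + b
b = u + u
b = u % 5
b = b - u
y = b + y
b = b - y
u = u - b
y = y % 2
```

b = 8//3 = 2
u = 8//3 = 2
b = 2+2 = 4
b = 2+2 = 4
b = 2%5 = 2
b = 2-2 = 0
y = 0+8 = 8
b = 0-8 = -8
u = 2-(-8) = 10
y = 8%2 = 0

10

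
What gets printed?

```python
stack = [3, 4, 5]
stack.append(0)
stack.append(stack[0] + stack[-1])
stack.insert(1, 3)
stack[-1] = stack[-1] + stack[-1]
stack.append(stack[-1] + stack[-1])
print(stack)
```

[3, 3, 4, 5, 0, 6, 12]

append 0 → [3, 4, 5, 0]
append stack[0]+stack[-1] = 3+0 = 3 → [3, 4, 5, 0, 3]
insert 3 at 1 → [3, 3, 4, 5, 0, 3]
stack[-1] = stack[-1]+stack[-1] = 3+3 = 6 → [3, 3, 4, 5, 0, 6]
append stack[-1]+stack[-1] = 6+6 = 12 → [3, 3, 4, 5, 0, 6, 12]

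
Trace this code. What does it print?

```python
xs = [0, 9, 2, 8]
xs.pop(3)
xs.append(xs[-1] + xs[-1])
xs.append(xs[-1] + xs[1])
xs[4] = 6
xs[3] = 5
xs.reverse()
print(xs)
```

[6, 5, 2, 9, 0]

pop(3) removes 8 → [0, 9, 2]
append xs[-1]+xs[-1] = 2+2 = 4 → [0, 9, 2, 4]
append xs[-1]+xs[1] = 4+9 = 13 → [0, 9, 2, 4, 13]
xs[4] = 6 → [0, 9, 2, 4, 6]
xs[3] = 5 → [0, 9, 2, 5, 6]
reverse → [6, 5, 2, 9, 0]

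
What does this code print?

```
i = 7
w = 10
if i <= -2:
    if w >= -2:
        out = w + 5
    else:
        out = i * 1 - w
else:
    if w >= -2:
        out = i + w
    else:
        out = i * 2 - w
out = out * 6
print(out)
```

i=7, w=10
i <= -2 is False; w >= -2 is True
→ out = i + w = 17
out = 17*6 = 102

102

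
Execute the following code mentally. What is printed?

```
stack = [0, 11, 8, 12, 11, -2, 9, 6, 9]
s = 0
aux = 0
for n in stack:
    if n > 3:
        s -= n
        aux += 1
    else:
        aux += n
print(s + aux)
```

n=0: not >3; aux=0
n=11: >3, s = 0-11 = -11; aux=1
n=8: >3, s = (-11)-8 = -19; aux=2
n=12: >3, s = (-19)-12 = -31; aux=3
n=11: >3, s = (-31)-11 = -42; aux=4
n=-2: not >3; aux=2
n=9: >3, s = (-42)-9 = -51; aux=3
n=6: >3, s = (-51)-6 = -57; aux=4
n=9: >3, s = (-57)-9 = -66; aux=5
s+aux = (-66)+5 = -61

-61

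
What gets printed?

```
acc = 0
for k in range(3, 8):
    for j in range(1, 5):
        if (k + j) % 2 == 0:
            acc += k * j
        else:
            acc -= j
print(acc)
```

k=3,j=1: even sum, acc = 0+3 = 3
k=3,j=2: odd sum, acc = 3-2 = 1
k=3,j=3: even sum, acc = 1+9 = 10
k=3,j=4: odd sum, acc = 10-4 = 6
k=4,j=1: odd sum, acc = 6-1 = 5
k=4,j=2: even sum, acc = 5+8 = 13
k=4,j=3: odd sum, acc = 13-3 = 10
k=4,j=4: even sum, acc = 10+16 = 26
k=5,j=1: even sum, acc = 26+5 = 31
k=5,j=2: odd sum, acc = 31-2 = 29
k=5,j=3: even sum, acc = 29+15 = 44
k=5,j=4: odd sum, acc = 44-4 = 40
k=6,j=1: odd sum, acc = 40-1 = 39
k=6,j=2: even sum, acc = 39+12 = 51
k=6,j=3: odd sum, acc = 51-3 = 48
k=6,j=4: even sum, acc = 48+24 = 72
k=7,j=1: even sum, acc = 72+7 = 79
k=7,j=2: odd sum, acc = 79-2 = 77
k=7,j=3: even sum, acc = 77+21 = 98
k=7,j=4: odd sum, acc = 98-4 = 94

94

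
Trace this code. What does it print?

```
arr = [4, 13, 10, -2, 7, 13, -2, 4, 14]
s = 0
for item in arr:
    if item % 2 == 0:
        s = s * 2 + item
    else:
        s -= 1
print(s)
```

238

item=4: even, s = 0*2+4 = 4
item=13: not even, s = 4-1 = 3
item=10: even, s = 3*2+10 = 16
item=-2: even, s = 16*2+(-2) = 30
item=7: not even, s = 30-1 = 29
item=13: not even, s = 29-1 = 28
item=-2: even, s = 28*2+(-2) = 54
item=4: even, s = 54*2+4 = 112
item=14: even, s = 112*2+14 = 238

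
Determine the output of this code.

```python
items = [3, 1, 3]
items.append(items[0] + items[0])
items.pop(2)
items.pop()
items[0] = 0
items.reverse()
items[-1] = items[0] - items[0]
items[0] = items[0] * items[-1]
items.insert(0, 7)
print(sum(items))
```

append items[0]+items[0] = 3+3 = 6 → [3, 1, 3, 6]
pop(2) removes 3 → [3, 1, 6]
pop() removes 6 → [3, 1]
items[0] = 0 → [0, 1]
reverse → [1, 0]
items[-1] = items[0]-items[0] = 1-1 = 0 → [1, 0]
items[0] = items[0]*items[-1] = 1*0 = 0 → [0, 0]
insert 7 at 0 → [7, 0, 0]
sum = 7

7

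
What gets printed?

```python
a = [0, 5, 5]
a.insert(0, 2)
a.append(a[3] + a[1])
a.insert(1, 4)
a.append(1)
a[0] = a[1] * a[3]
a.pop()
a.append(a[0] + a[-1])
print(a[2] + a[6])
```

25

insert 2 at 0 → [2, 0, 5, 5]
append a[3]+a[1] = 5+0 = 5 → [2, 0, 5, 5, 5]
insert 4 at 1 → [2, 4, 0, 5, 5, 5]
append 1 → [2, 4, 0, 5, 5, 5, 1]
a[0] = a[1]*a[3] = 4*5 = 20 → [20, 4, 0, 5, 5, 5, 1]
pop() removes 1 → [20, 4, 0, 5, 5, 5]
append a[0]+a[-1] = 20+5 = 25 → [20, 4, 0, 5, 5, 5, 25]
a[2]+a[6] = 0+25 = 25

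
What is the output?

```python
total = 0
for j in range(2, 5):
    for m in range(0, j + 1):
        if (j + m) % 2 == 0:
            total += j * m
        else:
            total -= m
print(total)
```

j=2,m=0: even sum, total = 0+0 = 0
j=2,m=1: odd sum, total = 0-1 = -1
j=2,m=2: even sum, total = (-1)+4 = 3
j=3,m=0: odd sum, total = 3-0 = 3
j=3,m=1: even sum, total = 3+3 = 6
j=3,m=2: odd sum, total = 6-2 = 4
j=3,m=3: even sum, total = 4+9 = 13
j=4,m=0: even sum, total = 13+0 = 13
j=4,m=1: odd sum, total = 13-1 = 12
j=4,m=2: even sum, total = 12+8 = 20
j=4,m=3: odd sum, total = 20-3 = 17
j=4,m=4: even sum, total = 17+16 = 33

33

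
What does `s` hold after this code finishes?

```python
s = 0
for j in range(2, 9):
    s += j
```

35

j=2: s = 0+2 = 2
j=3: s = 2+3 = 5
j=4: s = 5+4 = 9
j=5: s = 9+5 = 14
j=6: s = 14+6 = 20
j=7: s = 20+7 = 27
j=8: s = 27+8 = 35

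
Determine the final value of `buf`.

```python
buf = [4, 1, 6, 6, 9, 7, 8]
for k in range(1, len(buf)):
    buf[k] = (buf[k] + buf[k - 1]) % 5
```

k=1: buf[1] = (1+4)%5 = 0 → [4, 0, 6, 6, 9, 7, 8]
k=2: buf[2] = (6+0)%5 = 1 → [4, 0, 1, 6, 9, 7, 8]
k=3: buf[3] = (6+1)%5 = 2 → [4, 0, 1, 2, 9, 7, 8]
k=4: buf[4] = (9+2)%5 = 1 → [4, 0, 1, 2, 1, 7, 8]
k=5: buf[5] = (7+1)%5 = 3 → [4, 0, 1, 2, 1, 3, 8]
k=6: buf[6] = (8+3)%5 = 1 → [4, 0, 1, 2, 1, 3, 1]

[4, 0, 1, 2, 1, 3, 1]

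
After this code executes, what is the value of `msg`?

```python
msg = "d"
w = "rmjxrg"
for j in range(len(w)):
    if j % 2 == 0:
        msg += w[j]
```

'drjr'

j=0: add 'r' → 'dr'
j=1: skip
j=2: add 'j' → 'drj'
j=3: skip
j=4: add 'r' → 'drjr'
j=5: skip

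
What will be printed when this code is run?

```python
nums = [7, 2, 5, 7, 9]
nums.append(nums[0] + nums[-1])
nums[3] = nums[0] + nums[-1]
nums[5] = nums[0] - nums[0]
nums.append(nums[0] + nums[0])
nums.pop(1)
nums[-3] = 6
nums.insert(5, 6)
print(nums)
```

append nums[0]+nums[-1] = 7+9 = 16 → [7, 2, 5, 7, 9, 16]
nums[3] = nums[0]+nums[-1] = 7+16 = 23 → [7, 2, 5, 23, 9, 16]
nums[5] = nums[0]-nums[0] = 7-7 = 0 → [7, 2, 5, 23, 9, 0]
append nums[0]+nums[0] = 7+7 = 14 → [7, 2, 5, 23, 9, 0, 14]
pop(1) removes 2 → [7, 5, 23, 9, 0, 14]
nums[-3] = 6 → [7, 5, 23, 6, 0, 14]
insert 6 at 5 → [7, 5, 23, 6, 0, 6, 14]

[7, 5, 23, 6, 0, 6, 14]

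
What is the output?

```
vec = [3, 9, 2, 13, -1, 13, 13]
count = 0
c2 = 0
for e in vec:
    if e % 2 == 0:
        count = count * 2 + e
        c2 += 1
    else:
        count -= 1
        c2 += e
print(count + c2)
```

e=3: not even, count = 0-1 = -1; c2=3
e=9: not even, count = (-1)-1 = -2; c2=12
e=2: even, count = (-2)*2+2 = -2; c2=13
e=13: not even, count = (-2)-1 = -3; c2=26
e=-1: not even, count = (-3)-1 = -4; c2=25
e=13: not even, count = (-4)-1 = -5; c2=38
e=13: not even, count = (-5)-1 = -6; c2=51
count+c2 = (-6)+51 = 45

45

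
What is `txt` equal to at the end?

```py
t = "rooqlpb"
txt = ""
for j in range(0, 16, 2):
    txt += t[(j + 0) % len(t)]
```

j=0: add t[0]='r' → 'r'
j=2: add t[2]='o' → 'ro'
j=4: add t[4]='l' → 'rol'
j=6: add t[6]='b' → 'rolb'
j=8: add t[1]='o' → 'rolbo'
j=10: add t[3]='q' → 'rolboq'
j=12: add t[5]='p' → 'rolboqp'
j=14: add t[0]='r' → 'rolboqpr'

'rolboqpr'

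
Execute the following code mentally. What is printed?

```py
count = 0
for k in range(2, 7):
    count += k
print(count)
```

k=2: count = 0+2 = 2
k=3: count = 2+3 = 5
k=4: count = 5+4 = 9
k=5: count = 9+5 = 14
k=6: count = 14+6 = 20

20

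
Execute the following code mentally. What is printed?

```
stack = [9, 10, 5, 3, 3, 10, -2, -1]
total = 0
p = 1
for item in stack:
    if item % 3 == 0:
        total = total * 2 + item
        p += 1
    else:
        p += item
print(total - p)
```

19

item=9: %3==0, total = 0*2+9 = 9; p=2
item=10: not %3==0; p=12
item=5: not %3==0; p=17
item=3: %3==0, total = 9*2+3 = 21; p=18
item=3: %3==0, total = 21*2+3 = 45; p=19
item=10: not %3==0; p=29
item=-2: not %3==0; p=27
item=-1: not %3==0; p=26
total-p = 45-26 = 19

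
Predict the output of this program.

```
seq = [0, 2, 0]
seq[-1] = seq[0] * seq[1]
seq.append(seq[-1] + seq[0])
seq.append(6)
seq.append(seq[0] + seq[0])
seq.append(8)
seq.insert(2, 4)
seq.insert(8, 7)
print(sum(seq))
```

27

seq[-1] = seq[0]*seq[1] = 0*2 = 0 → [0, 2, 0]
append seq[-1]+seq[0] = 0+0 = 0 → [0, 2, 0, 0]
append 6 → [0, 2, 0, 0, 6]
append seq[0]+seq[0] = 0+0 = 0 → [0, 2, 0, 0, 6, 0]
append 8 → [0, 2, 0, 0, 6, 0, 8]
insert 4 at 2 → [0, 2, 4, 0, 0, 6, 0, 8]
insert 7 at 8 → [0, 2, 4, 0, 0, 6, 0, 8, 7]
sum = 27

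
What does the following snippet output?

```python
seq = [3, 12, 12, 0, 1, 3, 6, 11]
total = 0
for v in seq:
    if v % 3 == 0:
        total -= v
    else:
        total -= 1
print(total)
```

v=3: %3==0, total = 0-3 = -3
v=12: %3==0, total = (-3)-12 = -15
v=12: %3==0, total = (-15)-12 = -27
v=0: %3==0, total = (-27)-0 = -27
v=1: not %3==0, total = (-27)-1 = -28
v=3: %3==0, total = (-28)-3 = -31
v=6: %3==0, total = (-31)-6 = -37
v=11: not %3==0, total = (-37)-1 = -38

-38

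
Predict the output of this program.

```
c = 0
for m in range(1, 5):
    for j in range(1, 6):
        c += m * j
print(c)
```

m=1,j=1: c = 0+1 = 1
m=1,j=2: c = 1+2 = 3
m=1,j=3: c = 3+3 = 6
m=1,j=4: c = 6+4 = 10
m=1,j=5: c = 10+5 = 15
m=2,j=1: c = 15+2 = 17
m=2,j=2: c = 17+4 = 21
m=2,j=3: c = 21+6 = 27
m=2,j=4: c = 27+8 = 35
m=2,j=5: c = 35+10 = 45
m=3,j=1: c = 45+3 = 48
m=3,j=2: c = 48+6 = 54
m=3,j=3: c = 54+9 = 63
m=3,j=4: c = 63+12 = 75
m=3,j=5: c = 75+15 = 90
m=4,j=1: c = 90+4 = 94
m=4,j=2: c = 94+8 = 102
m=4,j=3: c = 102+12 = 114
m=4,j=4: c = 114+16 = 130
m=4,j=5: c = 130+20 = 150

150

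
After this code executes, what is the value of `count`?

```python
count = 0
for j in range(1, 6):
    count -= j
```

j=1: count = 0-1 = -1
j=2: count = (-1)-2 = -3
j=3: count = (-3)-3 = -6
j=4: count = (-6)-4 = -10
j=5: count = (-10)-5 = -15

-15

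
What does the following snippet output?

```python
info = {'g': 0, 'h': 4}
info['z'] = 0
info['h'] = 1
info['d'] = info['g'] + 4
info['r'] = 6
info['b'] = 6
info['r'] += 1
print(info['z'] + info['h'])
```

1

info['z'] = 0 → {'g': 0, 'h': 4, 'z': 0}
info['h'] = 1 → {'g': 0, 'h': 1, 'z': 0}
info['d'] = info['g']+4 = 4 → {'g': 0, 'h': 1, 'z': 0, 'd': 4}
info['r'] = 6 → {'g': 0, 'h': 1, 'z': 0, 'd': 4, 'r': 6}
info['b'] = 6 → {'g': 0, 'h': 1, 'z': 0, 'd': 4, 'r': 6, 'b': 6}
info['r'] = 6+1 = 7 → {'g': 0, 'h': 1, 'z': 0, 'd': 4, 'r': 7, 'b': 6}
info['z']+info['h'] = 0+1 = 1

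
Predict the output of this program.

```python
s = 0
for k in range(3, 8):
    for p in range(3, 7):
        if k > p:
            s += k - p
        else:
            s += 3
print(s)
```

50

k=3,p=3: not 3>3, s = 0+3 = 3
k=3,p=4: not 3>4, s = 3+3 = 6
k=3,p=5: not 3>5, s = 6+3 = 9
k=3,p=6: not 3>6, s = 9+3 = 12
k=4,p=3: 4>3, s = 12+1 = 13
k=4,p=4: not 4>4, s = 13+3 = 16
k=4,p=5: not 4>5, s = 16+3 = 19
k=4,p=6: not 4>6, s = 19+3 = 22
k=5,p=3: 5>3, s = 22+2 = 24
k=5,p=4: 5>4, s = 24+1 = 25
k=5,p=5: not 5>5, s = 25+3 = 28
k=5,p=6: not 5>6, s = 28+3 = 31
k=6,p=3: 6>3, s = 31+3 = 34
k=6,p=4: 6>4, s = 34+2 = 36
k=6,p=5: 6>5, s = 36+1 = 37
k=6,p=6: not 6>6, s = 37+3 = 40
k=7,p=3: 7>3, s = 40+4 = 44
k=7,p=4: 7>4, s = 44+3 = 47
k=7,p=5: 7>5, s = 47+2 = 49
k=7,p=6: 7>6, s = 49+1 = 50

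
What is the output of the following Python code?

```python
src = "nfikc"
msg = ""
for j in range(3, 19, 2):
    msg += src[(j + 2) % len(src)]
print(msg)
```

nicfknic

j=3: add src[0]='n' → 'n'
j=5: add src[2]='i' → 'ni'
j=7: add src[4]='c' → 'nic'
j=9: add src[1]='f' → 'nicf'
j=11: add src[3]='k' → 'nicfk'
j=13: add src[0]='n' → 'nicfkn'
j=15: add src[2]='i' → 'nicfkni'
j=17: add src[4]='c' → 'nicfknic'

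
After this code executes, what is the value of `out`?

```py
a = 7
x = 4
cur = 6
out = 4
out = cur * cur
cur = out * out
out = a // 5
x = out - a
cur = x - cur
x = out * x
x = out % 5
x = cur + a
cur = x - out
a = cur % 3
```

1

out = 6*6 = 36
cur = 36*36 = 1296
out = 7//5 = 1
x = 1-7 = -6
cur = (-6)-1296 = -1302
x = 1*(-6) = -6
x = 1%5 = 1
x = (-1302)+7 = -1295
cur = (-1295)-1 = -1296
a = (-1296)%3 = 0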